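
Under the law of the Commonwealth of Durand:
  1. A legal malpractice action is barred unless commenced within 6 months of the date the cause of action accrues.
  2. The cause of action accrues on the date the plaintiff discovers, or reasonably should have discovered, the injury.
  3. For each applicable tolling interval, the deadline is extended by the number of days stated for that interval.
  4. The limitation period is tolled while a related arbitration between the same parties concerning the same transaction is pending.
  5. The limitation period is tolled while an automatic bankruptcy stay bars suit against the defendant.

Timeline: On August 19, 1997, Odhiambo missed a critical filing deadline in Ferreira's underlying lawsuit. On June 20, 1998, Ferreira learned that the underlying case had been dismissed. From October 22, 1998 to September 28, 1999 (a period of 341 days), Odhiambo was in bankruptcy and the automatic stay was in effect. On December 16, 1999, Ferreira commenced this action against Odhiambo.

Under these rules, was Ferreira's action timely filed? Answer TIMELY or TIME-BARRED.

Accrual is tied to discovery, so the period began on June 20, 1998 rather than on August 19, 1997 when the act occurred.
6 months from June 20, 1998 is December 20, 1998.
The period was tolled for 341 days by the automatic bankruptcy stay (October 22, 1998 to September 28, 1999), pushing the deadline to November 26, 1999.
The December 16, 1999 filing falls after the November 26, 1999 deadline; the claim is time-barred.

TIME-BARRED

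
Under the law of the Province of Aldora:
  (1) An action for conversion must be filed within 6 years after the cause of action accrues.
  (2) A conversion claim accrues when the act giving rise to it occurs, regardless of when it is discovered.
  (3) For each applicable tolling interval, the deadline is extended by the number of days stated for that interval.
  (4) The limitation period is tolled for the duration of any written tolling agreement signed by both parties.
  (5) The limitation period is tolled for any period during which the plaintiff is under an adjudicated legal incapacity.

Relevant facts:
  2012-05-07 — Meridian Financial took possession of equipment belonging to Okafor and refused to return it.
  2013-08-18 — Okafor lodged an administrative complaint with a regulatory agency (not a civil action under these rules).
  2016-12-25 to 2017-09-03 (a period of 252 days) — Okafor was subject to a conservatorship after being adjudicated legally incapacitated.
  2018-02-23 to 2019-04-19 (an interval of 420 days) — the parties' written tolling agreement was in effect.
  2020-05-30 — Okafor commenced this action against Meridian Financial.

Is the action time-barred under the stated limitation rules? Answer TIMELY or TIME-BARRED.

TIME-BARRED

The limitation period began to run on 2012-05-07.
6 years from 2012-05-07 is 2018-05-07.
The period was tolled for 252 days by the plaintiff's legal incapacity (2016-12-25 to 2017-09-03), pushing the deadline to 2019-01-14.
The written tolling agreement from 2018-02-23 to 2019-04-19 tolled the period for 420 days, extending the deadline to 2020-03-09.
The other events in the timeline have no effect on the limitation period under the stated rules.
Okafor filed on 2020-05-30, after the 2020-03-09 deadline, so the action is time-barred.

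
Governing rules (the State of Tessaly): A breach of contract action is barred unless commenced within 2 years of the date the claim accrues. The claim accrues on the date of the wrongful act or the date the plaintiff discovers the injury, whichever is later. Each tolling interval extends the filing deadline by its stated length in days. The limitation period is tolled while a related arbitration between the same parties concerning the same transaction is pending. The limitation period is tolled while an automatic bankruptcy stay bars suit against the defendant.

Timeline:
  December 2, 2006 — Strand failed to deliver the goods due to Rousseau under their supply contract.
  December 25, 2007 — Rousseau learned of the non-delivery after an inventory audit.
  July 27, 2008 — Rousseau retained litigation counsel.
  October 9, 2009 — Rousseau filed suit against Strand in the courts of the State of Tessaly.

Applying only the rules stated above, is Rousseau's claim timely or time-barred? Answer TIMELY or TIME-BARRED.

The claim accrued on December 25, 2007 — the later of the December 2, 2006 act and the December 25, 2007 discovery.
The untolled deadline — 2 years after December 25, 2007 — is December 25, 2009.
Nothing else in the chronology tolls or restarts the period.
Rousseau filed on October 9, 2009, before the December 25, 2009 deadline, so the action is timely.

TIMELY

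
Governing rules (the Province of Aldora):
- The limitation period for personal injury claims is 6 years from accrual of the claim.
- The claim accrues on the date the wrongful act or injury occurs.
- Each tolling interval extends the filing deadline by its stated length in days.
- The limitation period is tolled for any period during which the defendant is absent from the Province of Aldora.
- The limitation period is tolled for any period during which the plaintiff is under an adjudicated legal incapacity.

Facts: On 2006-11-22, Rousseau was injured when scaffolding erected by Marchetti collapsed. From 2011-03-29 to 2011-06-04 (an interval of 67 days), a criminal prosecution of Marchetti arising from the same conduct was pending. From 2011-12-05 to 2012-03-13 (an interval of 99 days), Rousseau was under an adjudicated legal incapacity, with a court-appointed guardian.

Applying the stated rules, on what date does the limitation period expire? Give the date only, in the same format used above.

The claim accrued on 2006-11-22, when the wrongful act occurred.
The untolled deadline — 6 years after 2006-11-22 — is 2012-11-22.
The plaintiff's legal incapacity from 2011-12-05 to 2012-03-13 tolled the period for 99 days, extending the deadline to 2013-03-01.
Although a criminal prosecution ran from 2011-03-29 to 2011-06-04, the stated rules do not make that a tolling event, so it is disregarded.

2013-03-01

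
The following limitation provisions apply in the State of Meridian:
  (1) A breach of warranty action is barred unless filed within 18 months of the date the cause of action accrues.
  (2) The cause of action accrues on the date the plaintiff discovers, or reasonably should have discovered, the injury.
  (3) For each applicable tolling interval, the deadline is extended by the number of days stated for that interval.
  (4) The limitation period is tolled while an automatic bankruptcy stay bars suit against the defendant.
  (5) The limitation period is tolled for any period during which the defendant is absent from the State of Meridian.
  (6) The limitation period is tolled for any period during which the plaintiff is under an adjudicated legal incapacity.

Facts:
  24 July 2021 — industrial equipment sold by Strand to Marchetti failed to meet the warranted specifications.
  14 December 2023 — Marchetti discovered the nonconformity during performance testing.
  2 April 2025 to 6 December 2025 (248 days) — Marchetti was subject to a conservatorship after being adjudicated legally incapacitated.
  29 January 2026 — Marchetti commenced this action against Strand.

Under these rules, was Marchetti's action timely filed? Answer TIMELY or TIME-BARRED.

TIMELY

The claim did not accrue until Marchetti discovered the injury on 14 December 2023; the 24 July 2021 act date does not start the clock under the stated rule.
The untolled deadline — 18 months after 14 December 2023 — is 14 June 2025.
The period was tolled for 248 days by the plaintiff's legal incapacity (2 April 2025 to 6 December 2025), pushing the deadline to 17 February 2026.
Marchetti filed on 29 January 2026, before the 17 February 2026 deadline, so the action is timely.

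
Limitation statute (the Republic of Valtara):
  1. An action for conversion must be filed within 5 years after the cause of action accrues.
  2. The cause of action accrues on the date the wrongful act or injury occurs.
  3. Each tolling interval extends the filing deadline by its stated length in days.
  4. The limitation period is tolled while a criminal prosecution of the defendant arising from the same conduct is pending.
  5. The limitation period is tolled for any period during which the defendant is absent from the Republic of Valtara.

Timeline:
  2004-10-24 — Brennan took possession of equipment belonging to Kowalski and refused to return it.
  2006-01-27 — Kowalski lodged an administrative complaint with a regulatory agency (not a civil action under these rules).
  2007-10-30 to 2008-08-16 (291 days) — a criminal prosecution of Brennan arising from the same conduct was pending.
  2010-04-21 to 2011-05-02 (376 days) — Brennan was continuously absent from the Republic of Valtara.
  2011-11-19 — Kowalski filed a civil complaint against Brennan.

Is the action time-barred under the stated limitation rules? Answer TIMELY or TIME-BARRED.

The limitation period began to run on 2004-10-24.
The untolled deadline — 5 years after 2004-10-24 — is 2009-10-24.
Because the pending criminal prosecution ran from 2007-10-30 to 2008-08-16, the deadline is extended by 291 days to 2010-08-11.
The defendant's absence from the jurisdiction from 2010-04-21 to 2011-05-02 tolled the period for 376 days, extending the deadline to 2011-08-22.
None of the other events listed affects the running of the period under the stated rules.
Kowalski filed on 2011-11-19, after the 2011-08-22 deadline, so the action is time-barred.

TIME-BARRED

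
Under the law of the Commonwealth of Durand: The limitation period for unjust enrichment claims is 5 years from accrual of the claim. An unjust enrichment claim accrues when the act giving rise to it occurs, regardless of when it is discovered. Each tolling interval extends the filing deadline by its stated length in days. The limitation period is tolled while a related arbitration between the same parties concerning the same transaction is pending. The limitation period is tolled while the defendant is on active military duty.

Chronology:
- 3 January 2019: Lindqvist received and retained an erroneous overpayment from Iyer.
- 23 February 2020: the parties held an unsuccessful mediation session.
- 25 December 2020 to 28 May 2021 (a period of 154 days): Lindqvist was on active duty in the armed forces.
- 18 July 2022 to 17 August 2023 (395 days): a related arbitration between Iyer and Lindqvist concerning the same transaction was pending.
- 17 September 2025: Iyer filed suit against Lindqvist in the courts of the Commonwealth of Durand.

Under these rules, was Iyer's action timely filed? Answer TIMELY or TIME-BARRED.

TIME-BARRED

The limitation period began to run on 3 January 2019.
The untolled deadline — 5 years after 3 January 2019 — is 3 January 2024.
The defendant's active military service from 25 December 2020 to 28 May 2021 tolled the period for 154 days, extending the deadline to 5 June 2024.
The pending related arbitration from 18 July 2022 to 17 August 2023 tolled the period for 395 days, extending the deadline to 5 July 2025.
None of the other events listed affects the running of the period under the stated rules.
Iyer filed on 17 September 2025, after the 5 July 2025 deadline, so the action is time-barred.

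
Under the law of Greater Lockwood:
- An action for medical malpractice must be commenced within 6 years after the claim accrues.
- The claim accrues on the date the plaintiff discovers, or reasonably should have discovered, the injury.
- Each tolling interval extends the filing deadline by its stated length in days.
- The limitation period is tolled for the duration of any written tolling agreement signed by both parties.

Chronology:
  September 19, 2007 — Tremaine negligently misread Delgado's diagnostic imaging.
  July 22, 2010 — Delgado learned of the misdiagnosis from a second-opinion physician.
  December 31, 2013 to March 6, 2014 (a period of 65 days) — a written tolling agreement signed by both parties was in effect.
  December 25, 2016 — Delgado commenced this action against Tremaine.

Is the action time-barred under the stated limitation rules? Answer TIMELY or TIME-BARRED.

Accrual is tied to discovery, so the period began on July 22, 2010 rather than on September 19, 2007 when the act occurred.
6 years from July 22, 2010 is July 22, 2016.
The period was tolled for 65 days by the written tolling agreement (December 31, 2013 to March 6, 2014), pushing the deadline to September 25, 2016.
Delgado filed on December 25, 2016, after the September 25, 2016 deadline, so the action is time-barred.

TIME-BARRED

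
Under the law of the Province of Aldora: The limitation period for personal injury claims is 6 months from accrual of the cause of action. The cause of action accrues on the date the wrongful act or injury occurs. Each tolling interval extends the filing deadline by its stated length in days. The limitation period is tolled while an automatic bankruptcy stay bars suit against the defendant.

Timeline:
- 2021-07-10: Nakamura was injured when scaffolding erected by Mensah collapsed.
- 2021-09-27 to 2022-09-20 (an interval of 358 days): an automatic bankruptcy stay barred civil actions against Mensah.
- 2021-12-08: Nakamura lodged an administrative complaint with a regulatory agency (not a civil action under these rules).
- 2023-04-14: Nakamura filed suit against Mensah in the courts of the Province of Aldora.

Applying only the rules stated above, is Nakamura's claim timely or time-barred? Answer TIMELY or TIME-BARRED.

The claim accrued on 2021-07-10, when the wrongful act occurred.
6 months from 2021-07-10 is 2022-01-10.
The automatic bankruptcy stay from 2021-09-27 to 2022-09-20 tolled the period for 358 days, extending the deadline to 2023-01-03.
The other events in the timeline have no effect on the limitation period under the stated rules.
Nakamura filed on 2023-04-14, after the 2023-01-03 deadline, so the action is time-barred.

TIME-BARRED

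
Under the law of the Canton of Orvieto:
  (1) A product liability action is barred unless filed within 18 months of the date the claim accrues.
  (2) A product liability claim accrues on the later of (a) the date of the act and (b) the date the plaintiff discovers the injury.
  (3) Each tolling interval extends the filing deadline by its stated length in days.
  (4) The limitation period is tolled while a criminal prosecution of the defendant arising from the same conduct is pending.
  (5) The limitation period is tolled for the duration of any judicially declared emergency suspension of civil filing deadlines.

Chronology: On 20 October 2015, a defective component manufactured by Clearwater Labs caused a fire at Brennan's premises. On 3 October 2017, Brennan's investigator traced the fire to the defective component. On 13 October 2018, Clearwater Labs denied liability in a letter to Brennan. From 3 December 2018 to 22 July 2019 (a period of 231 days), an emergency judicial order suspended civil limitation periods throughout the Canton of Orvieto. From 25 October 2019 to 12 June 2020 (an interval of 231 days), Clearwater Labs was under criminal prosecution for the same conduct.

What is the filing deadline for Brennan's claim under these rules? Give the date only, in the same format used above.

8 July 2020

Taking the later of the act (20 October 2015) and discovery (3 October 2017), the claim accrued on 3 October 2017.
Adding the 18 months base period to 3 October 2017 gives a deadline of 3 April 2019, before any tolling.
The period was tolled for 231 days by the emergency suspension of filing deadlines (3 December 2018 to 22 July 2019), pushing the deadline to 20 November 2019.
Because the pending criminal prosecution ran from 25 October 2019 to 12 June 2020, the deadline is extended by 231 days to 8 July 2020.
Nothing else in the chronology tolls or restarts the period.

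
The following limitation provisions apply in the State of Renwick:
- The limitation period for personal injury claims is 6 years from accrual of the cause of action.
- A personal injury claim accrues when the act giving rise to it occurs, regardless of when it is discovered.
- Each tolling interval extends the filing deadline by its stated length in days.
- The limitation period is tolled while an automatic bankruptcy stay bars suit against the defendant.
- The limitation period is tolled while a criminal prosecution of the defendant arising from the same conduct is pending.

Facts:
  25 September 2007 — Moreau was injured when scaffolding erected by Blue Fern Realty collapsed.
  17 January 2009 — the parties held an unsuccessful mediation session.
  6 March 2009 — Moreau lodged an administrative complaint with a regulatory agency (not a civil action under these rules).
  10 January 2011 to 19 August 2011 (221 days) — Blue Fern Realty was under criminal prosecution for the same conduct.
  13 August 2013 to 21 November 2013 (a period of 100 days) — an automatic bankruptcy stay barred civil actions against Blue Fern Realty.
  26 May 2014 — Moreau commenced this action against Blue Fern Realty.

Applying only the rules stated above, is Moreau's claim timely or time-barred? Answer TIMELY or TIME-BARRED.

The limitation period began to run on 25 September 2007.
The untolled deadline — 6 years after 25 September 2007 — is 25 September 2013.
The period was tolled for 221 days by the pending criminal prosecution (10 January 2011 to 19 August 2011), pushing the deadline to 4 May 2014.
The period was tolled for 100 days by the automatic bankruptcy stay (13 August 2013 to 21 November 2013), pushing the deadline to 12 August 2014.
Nothing else in the chronology tolls or restarts the period.
Moreau filed on 26 May 2014, before the 12 August 2014 deadline, so the action is timely.

TIMELY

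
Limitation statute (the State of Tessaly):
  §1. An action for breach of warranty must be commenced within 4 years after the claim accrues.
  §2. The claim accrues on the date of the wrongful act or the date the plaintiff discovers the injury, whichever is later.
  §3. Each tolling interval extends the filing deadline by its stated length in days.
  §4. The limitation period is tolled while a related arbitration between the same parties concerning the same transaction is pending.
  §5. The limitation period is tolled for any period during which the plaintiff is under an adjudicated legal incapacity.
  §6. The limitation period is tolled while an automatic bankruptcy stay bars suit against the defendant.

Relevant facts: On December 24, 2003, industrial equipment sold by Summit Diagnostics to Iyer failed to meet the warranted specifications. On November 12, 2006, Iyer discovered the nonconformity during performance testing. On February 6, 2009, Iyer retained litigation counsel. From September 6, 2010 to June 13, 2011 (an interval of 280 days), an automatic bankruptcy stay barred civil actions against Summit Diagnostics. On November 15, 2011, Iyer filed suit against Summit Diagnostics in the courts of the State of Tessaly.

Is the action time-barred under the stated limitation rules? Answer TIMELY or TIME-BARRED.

The claim accrued on November 12, 2006 — the later of the December 24, 2003 act and the November 12, 2006 discovery.
Adding the 4 years base period to November 12, 2006 gives a deadline of November 12, 2010, before any tolling.
The period was tolled for 280 days by the automatic bankruptcy stay (September 6, 2010 to June 13, 2011), pushing the deadline to August 19, 2011.
The other events in the timeline have no effect on the limitation period under the stated rules.
Iyer filed on November 15, 2011, after the August 19, 2011 deadline, so the action is time-barred.

TIME-BARRED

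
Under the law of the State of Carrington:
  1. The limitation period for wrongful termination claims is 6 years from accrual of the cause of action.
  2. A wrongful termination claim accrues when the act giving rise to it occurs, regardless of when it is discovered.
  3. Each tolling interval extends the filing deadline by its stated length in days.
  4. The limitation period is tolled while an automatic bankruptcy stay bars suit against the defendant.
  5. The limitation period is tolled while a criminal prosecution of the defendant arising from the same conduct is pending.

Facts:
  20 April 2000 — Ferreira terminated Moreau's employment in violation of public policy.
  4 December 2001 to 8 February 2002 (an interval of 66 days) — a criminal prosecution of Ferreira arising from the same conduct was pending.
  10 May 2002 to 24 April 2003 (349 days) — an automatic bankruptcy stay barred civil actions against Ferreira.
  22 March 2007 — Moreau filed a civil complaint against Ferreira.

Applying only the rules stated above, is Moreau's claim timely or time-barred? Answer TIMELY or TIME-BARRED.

The limitation period began to run on 20 April 2000.
Adding the 6 years base period to 20 April 2000 gives a deadline of 20 April 2006, before any tolling.
The period was tolled for 66 days by the pending criminal prosecution (4 December 2001 to 8 February 2002), pushing the deadline to 25 June 2006.
Because the automatic bankruptcy stay ran from 10 May 2002 to 24 April 2003, the deadline is extended by 349 days to 9 June 2007.
Filing on 22 March 2007 beat the 9 June 2007 deadline — the action is timely.

TIMELY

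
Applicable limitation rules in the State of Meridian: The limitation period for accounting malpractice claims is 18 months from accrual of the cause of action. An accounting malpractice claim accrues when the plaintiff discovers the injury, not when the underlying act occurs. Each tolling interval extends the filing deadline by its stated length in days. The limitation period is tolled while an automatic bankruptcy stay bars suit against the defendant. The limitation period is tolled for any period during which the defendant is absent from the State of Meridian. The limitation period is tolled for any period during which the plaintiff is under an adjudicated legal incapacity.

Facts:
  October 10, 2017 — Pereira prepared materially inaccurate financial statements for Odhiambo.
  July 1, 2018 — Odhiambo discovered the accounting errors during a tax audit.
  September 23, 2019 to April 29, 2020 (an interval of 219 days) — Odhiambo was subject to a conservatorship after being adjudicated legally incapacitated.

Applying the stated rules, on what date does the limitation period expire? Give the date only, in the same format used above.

The claim did not accrue until Odhiambo discovered the injury on July 1, 2018; the October 10, 2017 act date does not start the clock under the stated rule.
Adding the 18 months base period to July 1, 2018 gives a deadline of January 1, 2020, before any tolling.
The plaintiff's legal incapacity from September 23, 2019 to April 29, 2020 tolled the period for 219 days, extending the deadline to August 7, 2020.

August 7, 2020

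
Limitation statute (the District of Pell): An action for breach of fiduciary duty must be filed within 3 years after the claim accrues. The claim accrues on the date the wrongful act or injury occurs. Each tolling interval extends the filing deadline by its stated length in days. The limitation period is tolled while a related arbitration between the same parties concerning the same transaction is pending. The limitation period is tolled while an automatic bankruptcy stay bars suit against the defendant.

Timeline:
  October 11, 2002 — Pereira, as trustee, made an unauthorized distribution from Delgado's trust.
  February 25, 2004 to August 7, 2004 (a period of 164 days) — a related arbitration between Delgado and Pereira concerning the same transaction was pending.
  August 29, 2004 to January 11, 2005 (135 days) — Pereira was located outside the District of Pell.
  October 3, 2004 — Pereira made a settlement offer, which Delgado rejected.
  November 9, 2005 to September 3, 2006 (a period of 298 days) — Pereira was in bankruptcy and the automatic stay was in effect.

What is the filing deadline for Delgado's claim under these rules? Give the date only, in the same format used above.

January 16, 2007

The limitation period began to run on October 11, 2002.
The untolled deadline — 3 years after October 11, 2002 — is October 11, 2005.
The pending related arbitration from February 25, 2004 to August 7, 2004 tolled the period for 164 days, extending the deadline to March 24, 2006.
The automatic bankruptcy stay from November 9, 2005 to September 3, 2006 tolled the period for 298 days, extending the deadline to January 16, 2007.
No stated provision tolls the period for the defendant's absence, so the interval from August 29, 2004 to January 11, 2005 has no effect on the deadline.
None of the other events listed affects the running of the period under the stated rules.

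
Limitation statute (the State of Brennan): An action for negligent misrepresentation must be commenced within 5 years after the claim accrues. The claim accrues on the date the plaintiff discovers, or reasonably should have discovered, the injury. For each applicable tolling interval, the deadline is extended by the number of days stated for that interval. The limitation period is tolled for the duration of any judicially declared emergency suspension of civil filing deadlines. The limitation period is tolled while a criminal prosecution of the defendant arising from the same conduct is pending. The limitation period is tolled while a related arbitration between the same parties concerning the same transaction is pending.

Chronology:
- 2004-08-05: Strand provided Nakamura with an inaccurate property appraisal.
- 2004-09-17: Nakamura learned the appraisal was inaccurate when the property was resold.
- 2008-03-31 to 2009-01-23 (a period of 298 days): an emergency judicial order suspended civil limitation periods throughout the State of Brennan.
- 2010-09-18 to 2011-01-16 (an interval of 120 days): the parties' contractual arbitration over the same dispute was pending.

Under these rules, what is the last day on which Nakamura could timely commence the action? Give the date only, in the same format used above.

2010-07-12

Accrual is tied to discovery, so the period began on 2004-09-17 rather than on 2004-08-05 when the act occurred.
Adding the 5 years base period to 2004-09-17 gives a deadline of 2009-09-17, before any tolling.
The period was tolled for 298 days by the emergency suspension of filing deadlines (2008-03-31 to 2009-01-23), pushing the deadline to 2010-07-12.
The pending related arbitration from 2010-09-18 to 2011-01-16 began after the period had already run on 2010-07-12, so it has no tolling effect.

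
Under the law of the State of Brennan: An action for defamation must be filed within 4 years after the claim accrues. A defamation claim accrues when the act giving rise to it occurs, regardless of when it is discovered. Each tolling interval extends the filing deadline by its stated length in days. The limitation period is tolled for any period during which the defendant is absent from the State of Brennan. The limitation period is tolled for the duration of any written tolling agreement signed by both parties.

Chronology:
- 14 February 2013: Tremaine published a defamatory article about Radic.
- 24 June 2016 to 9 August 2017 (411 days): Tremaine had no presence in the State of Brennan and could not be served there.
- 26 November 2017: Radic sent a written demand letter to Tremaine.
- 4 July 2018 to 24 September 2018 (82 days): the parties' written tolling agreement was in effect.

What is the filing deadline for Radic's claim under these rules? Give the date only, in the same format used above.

The limitation period began to run on 14 February 2013.
The untolled deadline — 4 years after 14 February 2013 — is 14 February 2017.
The defendant's absence from the jurisdiction from 24 June 2016 to 9 August 2017 tolled the period for 411 days, extending the deadline to 1 April 2018.
By the time the written tolling agreement began on 4 July 2018, the limitation period had already expired on 1 April 2018; that interval cannot revive it.
The other events in the timeline have no effect on the limitation period under the stated rules.

1 April 2018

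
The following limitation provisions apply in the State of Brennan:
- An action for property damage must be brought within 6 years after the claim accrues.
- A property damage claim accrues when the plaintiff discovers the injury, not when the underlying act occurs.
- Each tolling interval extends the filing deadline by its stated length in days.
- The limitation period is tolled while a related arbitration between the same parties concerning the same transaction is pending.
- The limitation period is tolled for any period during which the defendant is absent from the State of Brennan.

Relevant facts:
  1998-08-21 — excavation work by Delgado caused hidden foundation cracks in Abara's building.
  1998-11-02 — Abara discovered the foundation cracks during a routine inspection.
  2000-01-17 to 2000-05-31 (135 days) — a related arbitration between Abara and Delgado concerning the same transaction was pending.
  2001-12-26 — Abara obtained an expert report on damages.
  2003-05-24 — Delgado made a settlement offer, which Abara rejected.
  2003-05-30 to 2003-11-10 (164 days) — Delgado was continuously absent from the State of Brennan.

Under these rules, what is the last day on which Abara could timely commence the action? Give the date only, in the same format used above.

2005-08-28

Under the discovery rule, the claim accrued on 1998-11-02, when Abara discovered the injury — not on the 1998-08-21 date of the underlying act.
The untolled deadline — 6 years after 1998-11-02 — is 2004-11-02.
The pending related arbitration from 2000-01-17 to 2000-05-31 tolled the period for 135 days, extending the deadline to 2005-03-17.
Because the defendant's absence from the jurisdiction ran from 2003-05-30 to 2003-11-10, the deadline is extended by 164 days to 2005-08-28.
Nothing else in the chronology tolls or restarts the period.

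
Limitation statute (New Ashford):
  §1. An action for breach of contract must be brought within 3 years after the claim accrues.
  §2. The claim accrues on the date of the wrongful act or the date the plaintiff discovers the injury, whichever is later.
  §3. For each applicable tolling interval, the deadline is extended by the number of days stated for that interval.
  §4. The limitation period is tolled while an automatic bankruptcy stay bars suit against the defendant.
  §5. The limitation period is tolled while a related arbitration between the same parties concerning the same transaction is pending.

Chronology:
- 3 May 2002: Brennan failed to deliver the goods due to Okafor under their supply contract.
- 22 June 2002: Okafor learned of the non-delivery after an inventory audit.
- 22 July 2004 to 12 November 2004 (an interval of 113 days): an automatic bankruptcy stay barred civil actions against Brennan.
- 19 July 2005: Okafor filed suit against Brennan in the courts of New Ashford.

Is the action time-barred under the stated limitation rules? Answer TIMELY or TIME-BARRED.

Taking the later of the act (3 May 2002) and discovery (22 June 2002), the claim accrued on 22 June 2002.
Adding the 3 years base period to 22 June 2002 gives a deadline of 22 June 2005, before any tolling.
Because the automatic bankruptcy stay ran from 22 July 2004 to 12 November 2004, the deadline is extended by 113 days to 13 October 2005.
Filing on 19 July 2005 beat the 13 October 2005 deadline — the action is timely.

TIMELY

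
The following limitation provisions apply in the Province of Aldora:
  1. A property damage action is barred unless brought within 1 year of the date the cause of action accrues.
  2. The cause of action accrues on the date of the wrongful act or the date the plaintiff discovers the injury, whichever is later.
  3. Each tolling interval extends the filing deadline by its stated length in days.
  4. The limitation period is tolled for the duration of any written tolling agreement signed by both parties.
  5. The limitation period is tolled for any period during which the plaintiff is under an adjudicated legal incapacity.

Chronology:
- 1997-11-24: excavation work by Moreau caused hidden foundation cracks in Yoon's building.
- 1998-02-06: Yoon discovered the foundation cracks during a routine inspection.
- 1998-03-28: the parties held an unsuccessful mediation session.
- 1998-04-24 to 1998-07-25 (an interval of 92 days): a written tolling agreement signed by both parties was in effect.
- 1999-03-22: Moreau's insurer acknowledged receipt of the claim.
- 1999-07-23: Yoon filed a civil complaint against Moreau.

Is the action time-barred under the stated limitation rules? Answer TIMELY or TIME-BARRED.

TIME-BARRED

Taking the later of the act (1997-11-24) and discovery (1998-02-06), the claim accrued on 1998-02-06.
1 year from 1998-02-06 is 1999-02-06.
Because the written tolling agreement ran from 1998-04-24 to 1998-07-25, the deadline is extended by 92 days to 1999-05-09.
The other events in the timeline have no effect on the limitation period under the stated rules.
Filing on 1999-07-23 missed the 1999-05-09 deadline — the action is time-barred.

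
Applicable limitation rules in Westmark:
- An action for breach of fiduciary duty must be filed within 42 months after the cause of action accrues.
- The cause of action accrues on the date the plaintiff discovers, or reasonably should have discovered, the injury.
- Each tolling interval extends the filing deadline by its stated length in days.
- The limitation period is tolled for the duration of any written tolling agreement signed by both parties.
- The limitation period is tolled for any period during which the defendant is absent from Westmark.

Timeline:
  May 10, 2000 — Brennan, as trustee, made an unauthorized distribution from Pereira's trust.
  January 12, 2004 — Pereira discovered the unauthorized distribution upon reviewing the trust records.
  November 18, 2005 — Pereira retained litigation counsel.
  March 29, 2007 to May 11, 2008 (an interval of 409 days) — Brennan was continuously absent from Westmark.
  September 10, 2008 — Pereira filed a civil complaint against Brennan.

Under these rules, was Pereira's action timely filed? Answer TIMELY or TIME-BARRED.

The claim did not accrue until Pereira discovered the injury on January 12, 2004; the May 10, 2000 act date does not start the clock under the stated rule.
42 months from January 12, 2004 is July 12, 2007.
The period was tolled for 409 days by the defendant's absence from the jurisdiction (March 29, 2007 to May 11, 2008), pushing the deadline to August 24, 2008.
Nothing else in the chronology tolls or restarts the period.
Pereira filed on September 10, 2008, after the August 24, 2008 deadline, so the action is time-barred.

TIME-BARRED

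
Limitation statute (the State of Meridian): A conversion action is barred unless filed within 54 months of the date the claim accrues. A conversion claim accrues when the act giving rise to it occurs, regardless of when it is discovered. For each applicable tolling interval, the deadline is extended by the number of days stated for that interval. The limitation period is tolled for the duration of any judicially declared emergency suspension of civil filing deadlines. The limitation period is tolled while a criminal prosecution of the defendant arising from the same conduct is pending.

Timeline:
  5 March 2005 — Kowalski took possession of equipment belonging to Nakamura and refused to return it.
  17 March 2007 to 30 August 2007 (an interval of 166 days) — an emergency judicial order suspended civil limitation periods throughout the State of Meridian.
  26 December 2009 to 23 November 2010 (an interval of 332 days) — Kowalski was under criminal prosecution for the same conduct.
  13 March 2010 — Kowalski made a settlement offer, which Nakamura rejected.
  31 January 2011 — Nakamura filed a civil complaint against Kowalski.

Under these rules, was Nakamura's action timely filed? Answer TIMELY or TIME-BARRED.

TIME-BARRED

The limitation period began to run on 5 March 2005.
Adding the 54 months base period to 5 March 2005 gives a deadline of 5 September 2009, before any tolling.
Because the emergency suspension of filing deadlines ran from 17 March 2007 to 30 August 2007, the deadline is extended by 166 days to 18 February 2010.
Because the pending criminal prosecution ran from 26 December 2009 to 23 November 2010, the deadline is extended by 332 days to 16 January 2011.
None of the other events listed affects the running of the period under the stated rules.
Nakamura filed on 31 January 2011, after the 16 January 2011 deadline, so the action is time-barred.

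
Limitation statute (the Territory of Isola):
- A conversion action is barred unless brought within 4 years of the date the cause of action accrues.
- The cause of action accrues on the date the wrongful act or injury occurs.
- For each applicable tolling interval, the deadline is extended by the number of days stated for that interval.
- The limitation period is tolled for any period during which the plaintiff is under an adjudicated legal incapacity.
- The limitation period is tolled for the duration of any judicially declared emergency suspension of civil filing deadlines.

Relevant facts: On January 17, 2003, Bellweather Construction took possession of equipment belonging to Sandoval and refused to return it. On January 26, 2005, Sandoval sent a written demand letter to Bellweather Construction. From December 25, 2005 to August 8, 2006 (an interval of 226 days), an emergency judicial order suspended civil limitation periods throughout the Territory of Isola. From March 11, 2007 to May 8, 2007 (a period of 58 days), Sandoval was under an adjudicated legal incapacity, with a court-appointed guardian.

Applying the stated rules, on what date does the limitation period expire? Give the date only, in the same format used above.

The cause of action accrued on January 17, 2003, the date of the act.
The untolled deadline — 4 years after January 17, 2003 — is January 17, 2007.
The period was tolled for 226 days by the emergency suspension of filing deadlines (December 25, 2005 to August 8, 2006), pushing the deadline to August 31, 2007.
The plaintiff's legal incapacity from March 11, 2007 to May 8, 2007 tolled the period for 58 days, extending the deadline to October 28, 2007.
Nothing else in the chronology tolls or restarts the period.

October 28, 2007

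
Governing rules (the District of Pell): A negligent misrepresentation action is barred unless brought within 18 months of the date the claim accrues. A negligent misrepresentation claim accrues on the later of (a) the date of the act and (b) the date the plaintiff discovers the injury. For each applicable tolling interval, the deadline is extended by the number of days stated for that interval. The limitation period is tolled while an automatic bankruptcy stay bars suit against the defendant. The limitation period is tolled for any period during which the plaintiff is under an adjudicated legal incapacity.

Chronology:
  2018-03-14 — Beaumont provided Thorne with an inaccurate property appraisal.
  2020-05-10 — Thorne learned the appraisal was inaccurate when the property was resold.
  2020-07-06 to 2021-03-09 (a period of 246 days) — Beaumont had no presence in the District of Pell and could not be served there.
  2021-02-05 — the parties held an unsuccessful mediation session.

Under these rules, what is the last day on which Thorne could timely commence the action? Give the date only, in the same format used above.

The claim accrued on 2020-05-10 — the later of the 2018-03-14 act and the 2020-05-10 discovery.
18 months from 2020-05-10 is 2021-11-10.
The defendant's absence from the jurisdiction from 2020-07-06 to 2021-03-09 does not toll the period, because no stated rule makes the defendant's absence a tolling event.
Nothing else in the chronology tolls or restarts the period.

2021-11-10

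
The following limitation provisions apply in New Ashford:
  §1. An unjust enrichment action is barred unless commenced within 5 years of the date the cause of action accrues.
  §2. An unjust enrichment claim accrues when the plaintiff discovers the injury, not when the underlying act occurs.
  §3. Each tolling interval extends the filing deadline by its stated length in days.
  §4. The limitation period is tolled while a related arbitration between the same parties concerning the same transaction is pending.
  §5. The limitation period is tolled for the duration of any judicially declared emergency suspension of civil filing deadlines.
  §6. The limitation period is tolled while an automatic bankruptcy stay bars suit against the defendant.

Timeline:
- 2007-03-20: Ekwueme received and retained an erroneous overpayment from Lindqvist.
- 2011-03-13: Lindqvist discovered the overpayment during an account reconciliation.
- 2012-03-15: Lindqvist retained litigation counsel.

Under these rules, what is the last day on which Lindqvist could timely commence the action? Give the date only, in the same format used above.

Under the discovery rule, the claim accrued on 2011-03-13, when Lindqvist discovered the injury — not on the 2007-03-20 date of the underlying act.
5 years from 2011-03-13 is 2016-03-13.
None of the other events listed affects the running of the period under the stated rules.

2016-03-13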